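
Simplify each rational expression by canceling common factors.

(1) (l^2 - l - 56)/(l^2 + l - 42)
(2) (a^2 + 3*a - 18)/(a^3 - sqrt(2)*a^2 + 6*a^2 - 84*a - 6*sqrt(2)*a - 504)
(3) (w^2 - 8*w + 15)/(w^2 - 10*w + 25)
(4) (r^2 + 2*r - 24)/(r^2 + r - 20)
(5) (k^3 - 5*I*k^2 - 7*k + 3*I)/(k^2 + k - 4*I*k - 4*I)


(1) = (l - 8)/(l - 6)
(2) = (a - 3)/(a^2 - sqrt(2)*a - 84)
(3) = (w - 3)/(w - 5)
(4) = (r + 6)/(r + 5)
(5) = (k^3 - 5*I*k^2 - 7*k + 3*I)/(k^2 + k*(1 - 4*I) - 4*I)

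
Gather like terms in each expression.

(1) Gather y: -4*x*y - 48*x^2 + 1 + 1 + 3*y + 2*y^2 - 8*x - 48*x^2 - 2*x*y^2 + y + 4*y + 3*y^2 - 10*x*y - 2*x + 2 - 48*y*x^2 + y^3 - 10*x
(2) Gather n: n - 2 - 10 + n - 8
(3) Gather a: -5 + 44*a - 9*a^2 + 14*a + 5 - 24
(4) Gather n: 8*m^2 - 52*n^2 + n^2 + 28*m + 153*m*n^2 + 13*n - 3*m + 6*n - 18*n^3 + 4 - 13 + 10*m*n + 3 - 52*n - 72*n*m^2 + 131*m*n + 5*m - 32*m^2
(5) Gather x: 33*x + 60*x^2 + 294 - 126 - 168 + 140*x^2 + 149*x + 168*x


(1) = -96*x^2 - 20*x + y^3 + y^2*(5 - 2*x) + y*(-48*x^2 - 14*x + 8) + 4
(2) = 2*n - 20
(3) = -9*a^2 + 58*a - 24
(4) = -24*m^2 + 30*m - 18*n^3 + n^2*(153*m - 51) + n*(-72*m^2 + 141*m - 33) - 6
(5) = 200*x^2 + 350*x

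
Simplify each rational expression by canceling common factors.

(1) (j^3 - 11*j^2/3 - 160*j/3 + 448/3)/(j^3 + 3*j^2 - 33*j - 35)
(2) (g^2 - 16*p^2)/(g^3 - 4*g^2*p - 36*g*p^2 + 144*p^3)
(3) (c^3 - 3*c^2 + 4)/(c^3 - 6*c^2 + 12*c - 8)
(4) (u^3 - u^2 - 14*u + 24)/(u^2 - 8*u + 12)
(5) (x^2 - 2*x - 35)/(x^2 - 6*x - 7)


(1) = (3*j^2 - 32*j + 64)/(3*j^2 - 12*j - 15)
(2) = (-g - 4*p)/(-g^2 + 36*p^2)
(3) = (c + 1)/(c - 2)
(4) = (u^2 + u - 12)/(u - 6)
(5) = (x + 5)/(x + 1)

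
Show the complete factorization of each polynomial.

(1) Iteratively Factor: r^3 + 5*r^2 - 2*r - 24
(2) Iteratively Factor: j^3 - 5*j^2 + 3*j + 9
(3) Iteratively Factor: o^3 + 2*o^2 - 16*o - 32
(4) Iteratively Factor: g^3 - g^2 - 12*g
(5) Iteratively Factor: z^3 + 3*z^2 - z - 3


(1) = (r - 2)*(r^2 + 7*r + 12) = (r - 2)*(r + 3)*(r + 4)
(2) = (j + 1)*(j^2 - 6*j + 9) = (j - 3)*(j + 1)*(j - 3)
(3) = (o + 2)*(o^2 - 16) = (o - 4)*(o + 2)*(o + 4)
(4) = (g - 4)*(g^2 + 3*g) = (g - 4)*(g + 3)*(g)
(5) = (z + 1)*(z^2 + 2*z - 3) = (z + 1)*(z + 3)*(z - 1)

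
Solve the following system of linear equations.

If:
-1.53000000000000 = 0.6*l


Then:
l = -2.55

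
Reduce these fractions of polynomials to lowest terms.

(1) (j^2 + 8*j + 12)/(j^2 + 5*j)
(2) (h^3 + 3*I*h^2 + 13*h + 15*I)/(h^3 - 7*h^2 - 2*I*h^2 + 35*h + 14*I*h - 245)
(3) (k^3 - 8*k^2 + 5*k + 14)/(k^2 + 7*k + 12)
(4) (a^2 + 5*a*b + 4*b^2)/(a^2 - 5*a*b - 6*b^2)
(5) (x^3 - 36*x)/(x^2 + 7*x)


(1) = (j^2 + 8*j + 12)/(j^2 + 5*j)
(2) = (h^2 - 2*I*h + 3)/(h^2 + h*(-7 - 7*I) + 49*I)
(3) = (k^3 - 8*k^2 + 5*k + 14)/(k^2 + 7*k + 12)
(4) = (a + 4*b)/(a - 6*b)
(5) = (x^2 - 36)/(x + 7)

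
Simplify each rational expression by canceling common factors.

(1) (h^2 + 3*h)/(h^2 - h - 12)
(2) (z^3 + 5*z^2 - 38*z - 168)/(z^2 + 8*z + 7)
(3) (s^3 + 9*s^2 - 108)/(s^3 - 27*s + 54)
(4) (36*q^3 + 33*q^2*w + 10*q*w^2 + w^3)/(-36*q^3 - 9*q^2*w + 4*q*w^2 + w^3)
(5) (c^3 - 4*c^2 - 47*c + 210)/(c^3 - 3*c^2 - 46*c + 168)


(1) = h/(h - 4)
(2) = (z^2 - 2*z - 24)/(z + 1)
(3) = (s + 6)/(s - 3)
(4) = (-3*q - w)/(3*q - w)
(5) = (c - 5)/(c - 4)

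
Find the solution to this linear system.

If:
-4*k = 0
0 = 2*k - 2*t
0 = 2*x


Then:
k = 0
t = 0
x = 0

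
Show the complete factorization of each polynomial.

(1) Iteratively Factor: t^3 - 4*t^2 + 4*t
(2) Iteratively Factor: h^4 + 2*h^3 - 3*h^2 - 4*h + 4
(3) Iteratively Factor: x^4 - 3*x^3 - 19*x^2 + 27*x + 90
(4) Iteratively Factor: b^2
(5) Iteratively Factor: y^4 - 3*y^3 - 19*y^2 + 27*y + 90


(1) = (t)*(t^2 - 4*t + 4) = t*(t - 2)*(t - 2)
(2) = (h + 2)*(h^3 - 3*h + 2) = (h - 1)*(h + 2)*(h^2 + h - 2) = (h - 1)^2*(h + 2)*(h + 2)
(3) = (x - 3)*(x^3 - 19*x - 30) = (x - 3)*(x + 2)*(x^2 - 2*x - 15) = (x - 3)*(x + 2)*(x + 3)*(x - 5)
(4) = (b)*(b)
(5) = (y + 2)*(y^3 - 5*y^2 - 9*y + 45) = (y + 2)*(y + 3)*(y^2 - 8*y + 15) = (y - 5)*(y + 2)*(y + 3)*(y - 3)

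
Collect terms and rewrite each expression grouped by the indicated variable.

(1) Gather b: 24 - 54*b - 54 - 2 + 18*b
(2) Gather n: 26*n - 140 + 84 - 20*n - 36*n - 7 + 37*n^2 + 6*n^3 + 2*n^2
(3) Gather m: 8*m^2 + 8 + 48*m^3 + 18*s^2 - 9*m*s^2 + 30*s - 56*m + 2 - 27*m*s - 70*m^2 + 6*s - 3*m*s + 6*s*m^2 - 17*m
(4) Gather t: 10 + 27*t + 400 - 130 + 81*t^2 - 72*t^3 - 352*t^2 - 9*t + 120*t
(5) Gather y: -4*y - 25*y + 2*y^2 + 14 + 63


(1) = -36*b - 32
(2) = 6*n^3 + 39*n^2 - 30*n - 63
(3) = 48*m^3 + m^2*(6*s - 62) + m*(-9*s^2 - 30*s - 73) + 18*s^2 + 36*s + 10
(4) = -72*t^3 - 271*t^2 + 138*t + 280
(5) = 2*y^2 - 29*y + 77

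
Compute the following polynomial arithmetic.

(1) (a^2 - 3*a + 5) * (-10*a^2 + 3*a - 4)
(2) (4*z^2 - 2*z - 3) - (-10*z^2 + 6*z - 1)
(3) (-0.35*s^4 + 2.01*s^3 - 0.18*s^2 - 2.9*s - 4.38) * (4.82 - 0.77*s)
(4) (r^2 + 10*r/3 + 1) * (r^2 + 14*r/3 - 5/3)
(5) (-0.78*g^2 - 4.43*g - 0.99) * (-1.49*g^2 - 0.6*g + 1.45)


(1) = -10*a^4 + 33*a^3 - 63*a^2 + 27*a - 20
(2) = 14*z^2 - 8*z - 2
(3) = 0.2695*s^5 - 3.2347*s^4 + 9.8268*s^3 + 1.3654*s^2 - 10.6054*s - 21.1116
(4) = r^4 + 8*r^3 + 134*r^2/9 - 8*r/9 - 5/3
(5) = 1.1622*g^4 + 7.0687*g^3 + 3.0021*g^2 - 5.8295*g - 1.4355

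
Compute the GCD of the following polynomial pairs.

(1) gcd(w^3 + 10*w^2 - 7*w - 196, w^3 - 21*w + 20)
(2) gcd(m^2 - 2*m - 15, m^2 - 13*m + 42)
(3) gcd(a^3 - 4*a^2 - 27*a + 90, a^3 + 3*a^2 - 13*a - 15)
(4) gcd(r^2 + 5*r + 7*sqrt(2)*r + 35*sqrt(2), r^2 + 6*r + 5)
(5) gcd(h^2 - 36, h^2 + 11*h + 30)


(1) = gcd((w - 4)*(w + 7)^2, (w - 4)*(w - 1)*(w + 5)) = w - 4
(2) = 1
(3) = gcd((a - 6)*(a - 3)*(a + 5), (a - 3)*(a + 1)*(a + 5)) = a^2 + 2*a - 15
(4) = gcd((r + 5)*(r + 7*sqrt(2)), (r + 1)*(r + 5)) = r + 5
(5) = h + 6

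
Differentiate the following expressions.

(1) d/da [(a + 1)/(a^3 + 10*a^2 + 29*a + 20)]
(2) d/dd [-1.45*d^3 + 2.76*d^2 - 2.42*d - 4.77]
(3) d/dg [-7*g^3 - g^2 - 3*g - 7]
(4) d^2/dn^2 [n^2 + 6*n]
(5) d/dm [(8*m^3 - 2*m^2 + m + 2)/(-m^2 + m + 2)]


(1) = (-2*a - 9)/(a^4 + 18*a^3 + 121*a^2 + 360*a + 400)
(2) = -4.35*d^2 + 5.52*d - 2.42
(3) = -21*g^2 - 2*g - 3
(4) = 2
(5) = m*(-8*m^3 + 16*m^2 + 47*m - 4)/(m^4 - 2*m^3 - 3*m^2 + 4*m + 4)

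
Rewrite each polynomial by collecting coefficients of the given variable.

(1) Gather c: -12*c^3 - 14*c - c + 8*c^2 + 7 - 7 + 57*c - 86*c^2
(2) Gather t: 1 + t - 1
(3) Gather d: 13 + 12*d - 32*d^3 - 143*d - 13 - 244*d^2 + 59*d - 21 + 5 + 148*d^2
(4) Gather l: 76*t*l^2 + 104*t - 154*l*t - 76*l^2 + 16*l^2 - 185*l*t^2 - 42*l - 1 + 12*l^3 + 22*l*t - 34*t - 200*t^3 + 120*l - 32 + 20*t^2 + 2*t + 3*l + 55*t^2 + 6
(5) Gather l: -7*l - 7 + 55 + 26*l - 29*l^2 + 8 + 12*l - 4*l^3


(1) = -12*c^3 - 78*c^2 + 42*c
(2) = t
(3) = -32*d^3 - 96*d^2 - 72*d - 16
(4) = 12*l^3 + l^2*(76*t - 60) + l*(-185*t^2 - 132*t + 81) - 200*t^3 + 75*t^2 + 72*t - 27
(5) = -4*l^3 - 29*l^2 + 31*l + 56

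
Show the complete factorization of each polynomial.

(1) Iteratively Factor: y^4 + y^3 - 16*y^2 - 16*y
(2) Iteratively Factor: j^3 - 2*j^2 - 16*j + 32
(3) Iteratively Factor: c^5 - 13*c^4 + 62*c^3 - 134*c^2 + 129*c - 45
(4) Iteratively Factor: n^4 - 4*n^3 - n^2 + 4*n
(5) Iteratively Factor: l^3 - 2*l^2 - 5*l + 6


(1) = (y - 4)*(y^3 + 5*y^2 + 4*y) = (y - 4)*(y + 4)*(y^2 + y) = (y - 4)*(y + 1)*(y + 4)*(y)
(2) = (j - 4)*(j^2 + 2*j - 8) = (j - 4)*(j - 2)*(j + 4)
(3) = (c - 1)*(c^4 - 12*c^3 + 50*c^2 - 84*c + 45) = (c - 5)*(c - 1)*(c^3 - 7*c^2 + 15*c - 9) = (c - 5)*(c - 3)*(c - 1)*(c^2 - 4*c + 3) = (c - 5)*(c - 3)*(c - 1)^2*(c - 3)
(4) = (n)*(n^3 - 4*n^2 - n + 4) = n*(n - 1)*(n^2 - 3*n - 4) = n*(n - 4)*(n - 1)*(n + 1)
(5) = (l - 1)*(l^2 - l - 6) = (l - 1)*(l + 2)*(l - 3)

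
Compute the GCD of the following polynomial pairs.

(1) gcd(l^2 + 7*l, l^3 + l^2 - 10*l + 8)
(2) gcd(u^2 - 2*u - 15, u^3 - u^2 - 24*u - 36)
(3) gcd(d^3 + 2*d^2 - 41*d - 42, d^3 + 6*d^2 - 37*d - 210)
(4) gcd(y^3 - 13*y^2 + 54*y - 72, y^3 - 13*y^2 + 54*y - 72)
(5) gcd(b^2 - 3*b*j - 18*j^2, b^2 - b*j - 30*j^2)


(1) = gcd(l*(l + 7), (l - 2)*(l - 1)*(l + 4)) = 1
(2) = u + 3
(3) = gcd((d - 6)*(d + 1)*(d + 7), (d - 6)*(d + 5)*(d + 7)) = d^2 + d - 42
(4) = gcd((y - 6)*(y - 4)*(y - 3), (y - 6)*(y - 4)*(y - 3)) = y^3 - 13*y^2 + 54*y - 72
(5) = b - 6*j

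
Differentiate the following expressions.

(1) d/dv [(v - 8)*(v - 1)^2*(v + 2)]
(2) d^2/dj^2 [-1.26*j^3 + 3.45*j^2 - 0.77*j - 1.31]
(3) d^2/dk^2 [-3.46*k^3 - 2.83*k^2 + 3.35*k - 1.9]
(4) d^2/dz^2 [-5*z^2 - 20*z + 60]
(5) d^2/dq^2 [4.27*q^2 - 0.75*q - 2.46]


(1) = 4*v^3 - 24*v^2 - 6*v + 26
(2) = 6.9 - 7.56*j
(3) = -20.76*k - 5.66
(4) = -10
(5) = 8.54000000000000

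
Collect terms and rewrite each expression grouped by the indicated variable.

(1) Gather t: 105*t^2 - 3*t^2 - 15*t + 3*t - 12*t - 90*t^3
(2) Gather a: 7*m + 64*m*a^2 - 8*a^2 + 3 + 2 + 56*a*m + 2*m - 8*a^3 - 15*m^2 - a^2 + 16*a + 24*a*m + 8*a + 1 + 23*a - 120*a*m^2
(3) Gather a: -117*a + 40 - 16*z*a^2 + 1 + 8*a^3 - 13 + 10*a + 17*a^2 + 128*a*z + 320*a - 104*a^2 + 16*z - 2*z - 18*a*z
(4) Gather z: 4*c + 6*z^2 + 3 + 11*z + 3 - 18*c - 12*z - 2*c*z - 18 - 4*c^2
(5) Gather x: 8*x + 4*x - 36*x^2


(1) = -90*t^3 + 102*t^2 - 24*t
(2) = -8*a^3 + a^2*(64*m - 9) + a*(-120*m^2 + 80*m + 47) - 15*m^2 + 9*m + 6
(3) = 8*a^3 + a^2*(-16*z - 87) + a*(110*z + 213) + 14*z + 28
(4) = -4*c^2 - 14*c + 6*z^2 + z*(-2*c - 1) - 12
(5) = -36*x^2 + 12*x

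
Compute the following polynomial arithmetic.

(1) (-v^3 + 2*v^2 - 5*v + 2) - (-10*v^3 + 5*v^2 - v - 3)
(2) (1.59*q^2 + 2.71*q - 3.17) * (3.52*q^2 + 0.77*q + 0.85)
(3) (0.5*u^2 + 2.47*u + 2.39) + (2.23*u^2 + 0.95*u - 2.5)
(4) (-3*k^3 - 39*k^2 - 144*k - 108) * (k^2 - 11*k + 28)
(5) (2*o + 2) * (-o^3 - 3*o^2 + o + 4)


(1) = 9*v^3 - 3*v^2 - 4*v + 5
(2) = 5.5968*q^4 + 10.7635*q^3 - 7.7202*q^2 - 0.1374*q - 2.6945
(3) = 2.73*u^2 + 3.42*u - 0.11
(4) = -3*k^5 - 6*k^4 + 201*k^3 + 384*k^2 - 2844*k - 3024
(5) = -2*o^4 - 8*o^3 - 4*o^2 + 10*o + 8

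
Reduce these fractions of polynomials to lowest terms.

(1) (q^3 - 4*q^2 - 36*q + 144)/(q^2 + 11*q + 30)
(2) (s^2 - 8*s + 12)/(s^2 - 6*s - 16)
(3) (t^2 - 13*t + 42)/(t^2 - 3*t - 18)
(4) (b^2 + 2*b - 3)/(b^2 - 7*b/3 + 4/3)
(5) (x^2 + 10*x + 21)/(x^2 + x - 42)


(1) = (q^2 - 10*q + 24)/(q + 5)
(2) = (s^2 - 8*s + 12)/(s^2 - 6*s - 16)
(3) = (t - 7)/(t + 3)
(4) = (3*b + 9)/(3*b - 4)
(5) = (x + 3)/(x - 6)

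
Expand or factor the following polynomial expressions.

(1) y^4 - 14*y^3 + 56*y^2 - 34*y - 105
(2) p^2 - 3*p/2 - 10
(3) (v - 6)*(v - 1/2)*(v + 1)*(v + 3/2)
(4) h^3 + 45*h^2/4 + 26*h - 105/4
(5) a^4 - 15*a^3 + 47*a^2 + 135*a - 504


(1) = (y - 7)*(y - 5)*(y - 3)*(y + 1)
(2) = (p - 4)*(p + 5/2)
(3) = v^4 - 4*v^3 - 47*v^2/4 - 9*v/4 + 9/2
(4) = (h - 3/4)*(h + 5)*(h + 7)
(5) = (a - 8)*(a - 7)*(a - 3)*(a + 3)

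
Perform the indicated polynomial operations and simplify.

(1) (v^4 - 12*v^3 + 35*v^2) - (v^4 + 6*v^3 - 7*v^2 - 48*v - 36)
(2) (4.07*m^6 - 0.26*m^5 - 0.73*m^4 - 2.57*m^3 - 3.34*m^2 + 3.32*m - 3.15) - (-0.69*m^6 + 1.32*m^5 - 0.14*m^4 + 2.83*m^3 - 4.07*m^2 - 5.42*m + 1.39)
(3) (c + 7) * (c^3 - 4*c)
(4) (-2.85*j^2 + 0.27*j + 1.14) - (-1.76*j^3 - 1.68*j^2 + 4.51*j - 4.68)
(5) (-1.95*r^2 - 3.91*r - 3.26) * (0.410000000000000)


(1) = -18*v^3 + 42*v^2 + 48*v + 36
(2) = 4.76*m^6 - 1.58*m^5 - 0.59*m^4 - 5.4*m^3 + 0.73*m^2 + 8.74*m - 4.54
(3) = c^4 + 7*c^3 - 4*c^2 - 28*c
(4) = 1.76*j^3 - 1.17*j^2 - 4.24*j + 5.82
(5) = -0.7995*r^2 - 1.6031*r - 1.3366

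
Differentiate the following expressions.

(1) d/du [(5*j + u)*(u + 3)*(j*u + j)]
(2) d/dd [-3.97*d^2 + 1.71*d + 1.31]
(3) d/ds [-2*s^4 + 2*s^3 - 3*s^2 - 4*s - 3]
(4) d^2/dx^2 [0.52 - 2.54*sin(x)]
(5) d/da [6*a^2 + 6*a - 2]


(1) = j*(10*j*u + 20*j + 3*u^2 + 8*u + 3)
(2) = 1.71 - 7.94*d
(3) = -8*s^3 + 6*s^2 - 6*s - 4
(4) = 2.54*sin(x)
(5) = 12*a + 6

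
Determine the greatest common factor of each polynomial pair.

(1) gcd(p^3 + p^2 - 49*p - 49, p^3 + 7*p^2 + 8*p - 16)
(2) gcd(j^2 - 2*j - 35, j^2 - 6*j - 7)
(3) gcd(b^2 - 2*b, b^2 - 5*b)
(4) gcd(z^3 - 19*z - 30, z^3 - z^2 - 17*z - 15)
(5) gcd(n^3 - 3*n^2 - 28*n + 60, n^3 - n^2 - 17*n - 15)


(1) = gcd((p - 7)*(p + 1)*(p + 7), (p - 1)*(p + 4)^2) = 1
(2) = j - 7
(3) = b
(4) = z^2 - 2*z - 15
(5) = gcd((n - 6)*(n - 2)*(n + 5), (n - 5)*(n + 1)*(n + 3)) = 1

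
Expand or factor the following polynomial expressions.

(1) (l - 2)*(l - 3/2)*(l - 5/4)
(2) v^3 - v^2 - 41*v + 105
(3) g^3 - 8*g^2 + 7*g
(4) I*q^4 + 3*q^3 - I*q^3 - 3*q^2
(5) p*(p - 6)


(1) = l^3 - 19*l^2/4 + 59*l/8 - 15/4
(2) = (v - 5)*(v - 3)*(v + 7)
(3) = g*(g - 7)*(g - 1)
(4) = q^2*(q - 3*I)*(I*q - I)
(5) = p^2 - 6*p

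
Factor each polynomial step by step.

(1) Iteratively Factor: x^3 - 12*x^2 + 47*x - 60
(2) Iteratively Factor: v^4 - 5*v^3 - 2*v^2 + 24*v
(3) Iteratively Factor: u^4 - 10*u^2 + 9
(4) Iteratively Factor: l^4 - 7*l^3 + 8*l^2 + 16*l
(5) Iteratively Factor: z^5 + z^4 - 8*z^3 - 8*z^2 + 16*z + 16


(1) = (x - 4)*(x^2 - 8*x + 15) = (x - 5)*(x - 4)*(x - 3)
(2) = (v)*(v^3 - 5*v^2 - 2*v + 24) = v*(v - 3)*(v^2 - 2*v - 8) = v*(v - 3)*(v + 2)*(v - 4)
(3) = (u + 3)*(u^3 - 3*u^2 - u + 3) = (u - 1)*(u + 3)*(u^2 - 2*u - 3) = (u - 3)*(u - 1)*(u + 3)*(u + 1)
(4) = (l - 4)*(l^3 - 3*l^2 - 4*l) = (l - 4)*(l + 1)*(l^2 - 4*l) = (l - 4)^2*(l + 1)*(l)
(5) = (z - 2)*(z^4 + 3*z^3 - 2*z^2 - 12*z - 8) = (z - 2)*(z + 2)*(z^3 + z^2 - 4*z - 4) = (z - 2)^2*(z + 2)*(z^2 + 3*z + 2) = (z - 2)^2*(z + 1)*(z + 2)*(z + 2)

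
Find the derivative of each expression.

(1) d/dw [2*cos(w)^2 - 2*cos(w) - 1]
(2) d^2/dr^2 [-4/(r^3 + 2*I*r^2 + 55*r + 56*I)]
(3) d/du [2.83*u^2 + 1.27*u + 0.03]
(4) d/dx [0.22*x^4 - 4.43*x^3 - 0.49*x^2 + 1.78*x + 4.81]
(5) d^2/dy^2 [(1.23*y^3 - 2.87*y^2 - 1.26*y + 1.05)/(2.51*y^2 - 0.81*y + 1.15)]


(1) = 2*sin(w) - 2*sin(2*w)
(2) = 8*((3*r + 2*I)*(r^3 + 2*I*r^2 + 55*r + 56*I) - (3*r^2 + 4*I*r + 55)^2)/(r^3 + 2*I*r^2 + 55*r + 56*I)^3
(3) = 5.66*u + 1.27
(4) = 0.88*x^3 - 13.29*x^2 - 0.98*x + 1.78
(5) = (-33.03303*y^3 + 82.52169*y^2 + 18.77346*y - 14.62237)/(15.813251*y^6 - 15.309243*y^5 + 26.675778*y^4 - 14.559831*y^3 + 12.22197*y^2 - 3.213675*y + 1.520875)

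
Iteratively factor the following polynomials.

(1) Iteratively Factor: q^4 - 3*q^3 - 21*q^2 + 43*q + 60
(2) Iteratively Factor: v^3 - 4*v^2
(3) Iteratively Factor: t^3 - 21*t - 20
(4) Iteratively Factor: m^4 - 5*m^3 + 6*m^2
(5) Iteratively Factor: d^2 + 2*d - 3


(1) = (q + 4)*(q^3 - 7*q^2 + 7*q + 15) = (q + 1)*(q + 4)*(q^2 - 8*q + 15) = (q - 3)*(q + 1)*(q + 4)*(q - 5)
(2) = (v)*(v^2 - 4*v) = v^2*(v - 4)
(3) = (t + 4)*(t^2 - 4*t - 5) = (t + 1)*(t + 4)*(t - 5)
(4) = (m)*(m^3 - 5*m^2 + 6*m) = m^2*(m^2 - 5*m + 6) = m^2*(m - 3)*(m - 2)
(5) = (d + 3)*(d - 1)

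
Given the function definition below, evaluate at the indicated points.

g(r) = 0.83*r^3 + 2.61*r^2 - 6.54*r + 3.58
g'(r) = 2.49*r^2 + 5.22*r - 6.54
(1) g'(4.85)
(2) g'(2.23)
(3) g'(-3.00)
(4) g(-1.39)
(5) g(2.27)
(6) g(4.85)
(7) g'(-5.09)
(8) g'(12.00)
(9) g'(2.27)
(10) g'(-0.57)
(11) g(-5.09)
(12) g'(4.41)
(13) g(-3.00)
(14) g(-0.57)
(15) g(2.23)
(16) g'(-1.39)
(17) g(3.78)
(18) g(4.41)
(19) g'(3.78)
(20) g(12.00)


(1) = 77.35
(2) = 17.48
(3) = 0.21
(4) = 15.48
(5) = 11.89
(6) = 127.94
(7) = 31.40
(8) = 414.66
(9) = 18.14
(10) = -8.71
(11) = -4.97
(12) = 64.91
(13) = 24.28
(14) = 8.00
(15) = 11.18
(16) = -8.98
(17) = 60.98
(18) = 96.68
(19) = 48.77
(20) = 1735.18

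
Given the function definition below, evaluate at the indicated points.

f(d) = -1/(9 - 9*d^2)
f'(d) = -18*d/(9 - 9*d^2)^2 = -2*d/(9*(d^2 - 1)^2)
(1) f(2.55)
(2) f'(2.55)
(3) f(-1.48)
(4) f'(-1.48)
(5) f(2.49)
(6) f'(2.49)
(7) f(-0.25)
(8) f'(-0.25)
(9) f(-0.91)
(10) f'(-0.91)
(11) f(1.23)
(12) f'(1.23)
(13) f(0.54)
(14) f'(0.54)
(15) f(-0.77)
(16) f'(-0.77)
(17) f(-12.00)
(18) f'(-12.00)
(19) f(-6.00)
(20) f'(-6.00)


(1) = 0.02
(2) = -0.02
(3) = 0.09
(4) = 0.23
(5) = 0.02
(6) = -0.02
(7) = -0.12
(8) = 0.06
(9) = -0.65
(10) = 6.84
(11) = 0.22
(12) = -1.04
(13) = -0.16
(14) = -0.24
(15) = -0.27
(16) = 1.03
(17) = 0.00
(18) = 0.00
(19) = 0.00
(20) = 0.00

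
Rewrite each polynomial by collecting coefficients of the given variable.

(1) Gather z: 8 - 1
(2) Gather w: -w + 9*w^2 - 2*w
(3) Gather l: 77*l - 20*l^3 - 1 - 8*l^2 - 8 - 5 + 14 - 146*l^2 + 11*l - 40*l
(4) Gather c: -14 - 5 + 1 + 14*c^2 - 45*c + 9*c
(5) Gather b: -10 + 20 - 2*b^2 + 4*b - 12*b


(1) = 7
(2) = 9*w^2 - 3*w
(3) = -20*l^3 - 154*l^2 + 48*l
(4) = 14*c^2 - 36*c - 18
(5) = -2*b^2 - 8*b + 10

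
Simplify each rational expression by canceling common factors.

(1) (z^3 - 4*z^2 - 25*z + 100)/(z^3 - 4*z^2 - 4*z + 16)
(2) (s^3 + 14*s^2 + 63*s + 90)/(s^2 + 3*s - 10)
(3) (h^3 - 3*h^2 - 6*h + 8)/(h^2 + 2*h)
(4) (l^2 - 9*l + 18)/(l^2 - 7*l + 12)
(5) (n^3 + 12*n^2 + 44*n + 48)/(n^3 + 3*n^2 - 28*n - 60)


(1) = (z^2 - 25)/(z^2 - 4)
(2) = (s^2 + 9*s + 18)/(s - 2)
(3) = (h^2 - 5*h + 4)/h
(4) = (l - 6)/(l - 4)
(5) = (n + 4)/(n - 5)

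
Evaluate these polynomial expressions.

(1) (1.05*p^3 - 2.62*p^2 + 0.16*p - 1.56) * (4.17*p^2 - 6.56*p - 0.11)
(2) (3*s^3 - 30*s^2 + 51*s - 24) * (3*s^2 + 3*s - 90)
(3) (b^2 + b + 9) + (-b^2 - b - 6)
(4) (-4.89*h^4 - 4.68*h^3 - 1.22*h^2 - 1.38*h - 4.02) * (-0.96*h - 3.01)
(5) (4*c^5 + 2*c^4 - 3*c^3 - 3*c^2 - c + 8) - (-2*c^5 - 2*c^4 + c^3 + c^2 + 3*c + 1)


(1) = 4.3785*p^5 - 17.8134*p^4 + 17.7389*p^3 - 7.2666*p^2 + 10.216*p + 0.1716
(2) = 9*s^5 - 81*s^4 - 207*s^3 + 2781*s^2 - 4662*s + 2160
(3) = 3
(4) = 4.6944*h^5 + 19.2117*h^4 + 15.258*h^3 + 4.997*h^2 + 8.013*h + 12.1002
(5) = 6*c^5 + 4*c^4 - 4*c^3 - 4*c^2 - 4*c + 7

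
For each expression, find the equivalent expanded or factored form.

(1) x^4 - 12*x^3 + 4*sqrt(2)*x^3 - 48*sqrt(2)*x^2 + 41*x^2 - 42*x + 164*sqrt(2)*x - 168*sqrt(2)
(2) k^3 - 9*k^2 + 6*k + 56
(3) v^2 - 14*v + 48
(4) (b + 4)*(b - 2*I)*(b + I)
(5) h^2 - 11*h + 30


(1) = (x - 7)*(x - 3)*(x - 2)*(x + 4*sqrt(2))
(2) = (k - 7)*(k - 4)*(k + 2)
(3) = (v - 8)*(v - 6)
(4) = b^3 + 4*b^2 - I*b^2 + 2*b - 4*I*b + 8
(5) = (h - 6)*(h - 5)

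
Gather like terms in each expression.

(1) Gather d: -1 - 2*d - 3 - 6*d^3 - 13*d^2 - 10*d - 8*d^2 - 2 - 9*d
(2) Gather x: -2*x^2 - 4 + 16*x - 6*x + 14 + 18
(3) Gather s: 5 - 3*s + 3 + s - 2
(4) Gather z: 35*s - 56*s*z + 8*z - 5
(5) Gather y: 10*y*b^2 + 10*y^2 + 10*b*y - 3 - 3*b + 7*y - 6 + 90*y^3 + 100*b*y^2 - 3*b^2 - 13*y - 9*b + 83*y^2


(1) = -6*d^3 - 21*d^2 - 21*d - 6
(2) = -2*x^2 + 10*x + 28
(3) = 6 - 2*s
(4) = 35*s + z*(8 - 56*s) - 5
(5) = -3*b^2 - 12*b + 90*y^3 + y^2*(100*b + 93) + y*(10*b^2 + 10*b - 6) - 9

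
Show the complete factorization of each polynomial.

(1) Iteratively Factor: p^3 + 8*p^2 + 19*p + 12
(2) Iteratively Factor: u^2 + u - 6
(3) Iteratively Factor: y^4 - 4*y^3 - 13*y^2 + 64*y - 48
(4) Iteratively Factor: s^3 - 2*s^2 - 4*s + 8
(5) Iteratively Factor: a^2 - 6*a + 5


(1) = (p + 3)*(p^2 + 5*p + 4) = (p + 3)*(p + 4)*(p + 1)
(2) = (u + 3)*(u - 2)
(3) = (y - 4)*(y^3 - 13*y + 12) = (y - 4)*(y - 1)*(y^2 + y - 12) = (y - 4)*(y - 3)*(y - 1)*(y + 4)
(4) = (s - 2)*(s^2 - 4) = (s - 2)*(s + 2)*(s - 2)
(5) = (a - 5)*(a - 1)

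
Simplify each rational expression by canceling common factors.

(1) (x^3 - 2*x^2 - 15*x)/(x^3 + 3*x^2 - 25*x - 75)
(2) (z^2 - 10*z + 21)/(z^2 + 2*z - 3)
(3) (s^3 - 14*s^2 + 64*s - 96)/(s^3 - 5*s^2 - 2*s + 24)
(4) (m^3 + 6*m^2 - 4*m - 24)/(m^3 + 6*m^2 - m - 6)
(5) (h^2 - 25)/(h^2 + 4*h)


(1) = x/(x + 5)
(2) = (z^2 - 10*z + 21)/(z^2 + 2*z - 3)
(3) = (s^2 - 10*s + 24)/(s^2 - s - 6)
(4) = (m^2 - 4)/(m^2 - 1)
(5) = (h^2 - 25)/(h^2 + 4*h)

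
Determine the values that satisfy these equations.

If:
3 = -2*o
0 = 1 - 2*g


Then:
g = 1/2
o = -3/2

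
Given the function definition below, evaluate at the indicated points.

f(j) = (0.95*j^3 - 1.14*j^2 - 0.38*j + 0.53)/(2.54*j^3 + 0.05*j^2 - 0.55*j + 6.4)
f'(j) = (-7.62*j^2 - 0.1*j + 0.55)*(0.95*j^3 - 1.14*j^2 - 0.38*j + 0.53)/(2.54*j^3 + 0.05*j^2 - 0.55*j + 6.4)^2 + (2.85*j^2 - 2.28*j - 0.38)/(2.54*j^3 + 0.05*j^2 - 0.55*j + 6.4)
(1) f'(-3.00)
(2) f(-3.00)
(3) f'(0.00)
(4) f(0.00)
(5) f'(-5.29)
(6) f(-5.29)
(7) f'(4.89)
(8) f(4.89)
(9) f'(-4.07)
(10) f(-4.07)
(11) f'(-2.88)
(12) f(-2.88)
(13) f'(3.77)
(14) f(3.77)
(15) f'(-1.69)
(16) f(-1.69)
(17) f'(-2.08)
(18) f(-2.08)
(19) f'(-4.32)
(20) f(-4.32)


(1) = 0.11
(2) = 0.57
(3) = -0.05
(4) = 0.08
(5) = 0.02
(6) = 0.47
(7) = 0.02
(8) = 0.27
(9) = 0.04
(10) = 0.50
(11) = 0.13
(12) = 0.58
(13) = 0.04
(14) = 0.24
(15) = 3.70
(16) = 1.39
(17) = 0.61
(18) = 0.81
(19) = 0.03
(20) = 0.49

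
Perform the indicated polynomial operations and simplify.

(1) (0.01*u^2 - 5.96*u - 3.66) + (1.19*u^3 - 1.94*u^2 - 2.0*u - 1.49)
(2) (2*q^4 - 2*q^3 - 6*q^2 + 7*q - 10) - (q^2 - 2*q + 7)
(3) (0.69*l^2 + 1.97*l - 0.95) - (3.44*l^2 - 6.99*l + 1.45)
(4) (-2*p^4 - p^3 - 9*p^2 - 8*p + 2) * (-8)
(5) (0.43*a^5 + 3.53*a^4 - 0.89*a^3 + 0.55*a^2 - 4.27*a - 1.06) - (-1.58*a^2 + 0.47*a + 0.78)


(1) = 1.19*u^3 - 1.93*u^2 - 7.96*u - 5.15
(2) = 2*q^4 - 2*q^3 - 7*q^2 + 9*q - 17
(3) = -2.75*l^2 + 8.96*l - 2.4
(4) = 16*p^4 + 8*p^3 + 72*p^2 + 64*p - 16
(5) = 0.43*a^5 + 3.53*a^4 - 0.89*a^3 + 2.13*a^2 - 4.74*a - 1.84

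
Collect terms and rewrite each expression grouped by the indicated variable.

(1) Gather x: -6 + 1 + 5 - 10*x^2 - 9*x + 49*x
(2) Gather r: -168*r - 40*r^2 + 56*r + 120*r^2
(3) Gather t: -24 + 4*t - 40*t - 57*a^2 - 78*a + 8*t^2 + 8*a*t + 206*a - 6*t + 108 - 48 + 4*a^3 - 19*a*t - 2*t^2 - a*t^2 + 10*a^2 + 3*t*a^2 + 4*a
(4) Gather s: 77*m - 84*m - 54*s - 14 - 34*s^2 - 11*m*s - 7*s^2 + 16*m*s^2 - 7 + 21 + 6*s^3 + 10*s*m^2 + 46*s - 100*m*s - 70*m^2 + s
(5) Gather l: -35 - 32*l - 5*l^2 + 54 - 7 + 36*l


(1) = -10*x^2 + 40*x
(2) = 80*r^2 - 112*r
(3) = 4*a^3 - 47*a^2 + 132*a + t^2*(6 - a) + t*(3*a^2 - 11*a - 42) + 36
(4) = -70*m^2 - 7*m + 6*s^3 + s^2*(16*m - 41) + s*(10*m^2 - 111*m - 7)
(5) = -5*l^2 + 4*l + 12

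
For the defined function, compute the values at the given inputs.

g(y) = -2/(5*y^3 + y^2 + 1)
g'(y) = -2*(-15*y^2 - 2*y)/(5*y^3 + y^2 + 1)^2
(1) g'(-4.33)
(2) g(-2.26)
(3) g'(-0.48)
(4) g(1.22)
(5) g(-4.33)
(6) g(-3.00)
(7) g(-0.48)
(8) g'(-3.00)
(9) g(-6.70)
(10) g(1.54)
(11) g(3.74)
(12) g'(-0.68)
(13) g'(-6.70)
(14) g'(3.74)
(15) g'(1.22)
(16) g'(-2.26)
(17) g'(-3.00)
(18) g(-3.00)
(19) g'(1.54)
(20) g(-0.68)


(1) = 0.00
(2) = 0.04
(3) = 10.88
(4) = -0.17
(5) = 0.01
(6) = 0.02
(7) = -2.95
(8) = 0.02
(9) = 0.00
(10) = -0.09
(11) = -0.01
(12) = 925.69
(13) = 0.00
(14) = 0.01
(15) = 0.37
(16) = 0.05
(17) = 0.02
(18) = 0.02
(19) = 0.17
(20) = 18.22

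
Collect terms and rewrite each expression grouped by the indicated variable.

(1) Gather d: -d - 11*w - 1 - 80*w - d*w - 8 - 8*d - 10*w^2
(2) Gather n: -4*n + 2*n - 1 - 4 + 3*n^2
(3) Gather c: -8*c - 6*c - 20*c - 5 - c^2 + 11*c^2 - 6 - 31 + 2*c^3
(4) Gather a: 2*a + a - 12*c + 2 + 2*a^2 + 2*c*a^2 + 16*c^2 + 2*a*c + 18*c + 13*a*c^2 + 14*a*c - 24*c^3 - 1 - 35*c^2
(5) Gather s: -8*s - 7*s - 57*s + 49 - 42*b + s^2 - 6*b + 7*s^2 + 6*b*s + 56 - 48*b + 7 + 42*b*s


(1) = d*(-w - 9) - 10*w^2 - 91*w - 9
(2) = 3*n^2 - 2*n - 5
(3) = 2*c^3 + 10*c^2 - 34*c - 42
(4) = a^2*(2*c + 2) + a*(13*c^2 + 16*c + 3) - 24*c^3 - 19*c^2 + 6*c + 1
(5) = -96*b + 8*s^2 + s*(48*b - 72) + 112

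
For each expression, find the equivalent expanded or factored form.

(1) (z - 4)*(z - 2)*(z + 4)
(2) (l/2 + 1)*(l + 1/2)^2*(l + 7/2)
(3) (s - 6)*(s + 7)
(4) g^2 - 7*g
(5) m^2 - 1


(1) = z^3 - 2*z^2 - 16*z + 32
(2) = l^4/2 + 13*l^3/4 + 51*l^2/8 + 67*l/16 + 7/8
(3) = s^2 + s - 42
(4) = g*(g - 7)
(5) = (m - 1)*(m + 1)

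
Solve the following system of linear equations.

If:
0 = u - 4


Then:
u = 4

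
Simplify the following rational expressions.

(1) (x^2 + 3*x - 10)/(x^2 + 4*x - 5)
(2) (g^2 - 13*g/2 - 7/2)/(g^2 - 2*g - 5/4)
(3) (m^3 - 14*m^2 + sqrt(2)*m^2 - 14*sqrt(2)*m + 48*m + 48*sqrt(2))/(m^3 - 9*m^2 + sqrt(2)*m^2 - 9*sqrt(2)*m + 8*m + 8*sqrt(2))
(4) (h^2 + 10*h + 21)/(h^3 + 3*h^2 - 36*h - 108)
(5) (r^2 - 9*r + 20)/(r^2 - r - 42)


(1) = (x - 2)/(x - 1)
(2) = (2*g - 14)/(2*g - 5)
(3) = (m - 6)/(m - 1)
(4) = (h + 7)/(h^2 - 36)
(5) = (r^2 - 9*r + 20)/(r^2 - r - 42)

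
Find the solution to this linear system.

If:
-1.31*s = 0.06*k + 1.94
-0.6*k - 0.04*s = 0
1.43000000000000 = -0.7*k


Then:
No Solution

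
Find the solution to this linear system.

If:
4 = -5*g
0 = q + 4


Then:
g = -4/5
q = -4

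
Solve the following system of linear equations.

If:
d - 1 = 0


Then:
d = 1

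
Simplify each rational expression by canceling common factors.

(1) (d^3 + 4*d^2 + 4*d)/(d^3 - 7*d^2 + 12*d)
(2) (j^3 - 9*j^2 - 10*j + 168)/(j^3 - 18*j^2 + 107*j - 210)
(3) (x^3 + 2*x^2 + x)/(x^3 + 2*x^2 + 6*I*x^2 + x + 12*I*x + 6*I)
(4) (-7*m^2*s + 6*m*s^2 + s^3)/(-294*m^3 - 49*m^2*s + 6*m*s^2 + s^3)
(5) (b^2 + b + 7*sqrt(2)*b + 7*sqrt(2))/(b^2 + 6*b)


(1) = (d^2 + 4*d + 4)/(d^2 - 7*d + 12)
(2) = (j + 4)/(j - 5)
(3) = x/(x + 6*I)
(4) = (-m*s + s^2)/(-42*m^2 - m*s + s^2)
(5) = (b^2 + b*(1 + 7*sqrt(2)) + 7*sqrt(2))/(b^2 + 6*b)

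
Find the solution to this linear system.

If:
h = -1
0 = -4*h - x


Then:
h = -1
x = 4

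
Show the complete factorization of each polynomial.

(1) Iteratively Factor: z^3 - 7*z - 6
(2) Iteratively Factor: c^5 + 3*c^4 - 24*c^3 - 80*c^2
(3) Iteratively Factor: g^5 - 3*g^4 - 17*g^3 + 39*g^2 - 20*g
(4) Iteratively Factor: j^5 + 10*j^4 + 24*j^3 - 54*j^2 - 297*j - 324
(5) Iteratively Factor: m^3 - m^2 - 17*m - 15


(1) = (z - 3)*(z^2 + 3*z + 2) = (z - 3)*(z + 1)*(z + 2)
(2) = (c)*(c^4 + 3*c^3 - 24*c^2 - 80*c) = c^2*(c^3 + 3*c^2 - 24*c - 80) = c^2*(c + 4)*(c^2 - c - 20) = c^2*(c + 4)^2*(c - 5)
(3) = (g)*(g^4 - 3*g^3 - 17*g^2 + 39*g - 20) = g*(g - 1)*(g^3 - 2*g^2 - 19*g + 20) = g*(g - 1)*(g + 4)*(g^2 - 6*g + 5) = g*(g - 1)^2*(g + 4)*(g - 5)
(4) = (j + 3)*(j^4 + 7*j^3 + 3*j^2 - 63*j - 108) = (j + 3)*(j + 4)*(j^3 + 3*j^2 - 9*j - 27) = (j - 3)*(j + 3)*(j + 4)*(j^2 + 6*j + 9) = (j - 3)*(j + 3)^2*(j + 4)*(j + 3)
(5) = (m - 5)*(m^2 + 4*m + 3) = (m - 5)*(m + 3)*(m + 1)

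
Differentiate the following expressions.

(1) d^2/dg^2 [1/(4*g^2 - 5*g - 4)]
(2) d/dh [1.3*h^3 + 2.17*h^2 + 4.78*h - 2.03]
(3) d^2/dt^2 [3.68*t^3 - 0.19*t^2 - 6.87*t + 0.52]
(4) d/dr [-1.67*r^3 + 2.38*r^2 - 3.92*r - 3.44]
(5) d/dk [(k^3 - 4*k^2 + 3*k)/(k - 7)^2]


(1) = 2*(16*g^2 - 20*g - (8*g - 5)^2 - 16)/(-4*g^2 + 5*g + 4)^3
(2) = 3.9*h^2 + 4.34*h + 4.78
(3) = 22.08*t - 0.38
(4) = -5.01*r^2 + 4.76*r - 3.92
(5) = (k^3 - 21*k^2 + 53*k - 21)/(k^3 - 21*k^2 + 147*k - 343)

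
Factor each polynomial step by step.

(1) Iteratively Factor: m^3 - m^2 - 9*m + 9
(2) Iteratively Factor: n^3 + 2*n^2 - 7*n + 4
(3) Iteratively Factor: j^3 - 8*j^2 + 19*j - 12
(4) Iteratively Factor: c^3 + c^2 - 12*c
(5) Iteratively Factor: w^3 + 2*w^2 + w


(1) = (m - 1)*(m^2 - 9) = (m - 3)*(m - 1)*(m + 3)
(2) = (n - 1)*(n^2 + 3*n - 4) = (n - 1)*(n + 4)*(n - 1)
(3) = (j - 3)*(j^2 - 5*j + 4) = (j - 3)*(j - 1)*(j - 4)
(4) = (c)*(c^2 + c - 12) = c*(c + 4)*(c - 3)
(5) = (w + 1)*(w^2 + w) = (w + 1)^2*(w)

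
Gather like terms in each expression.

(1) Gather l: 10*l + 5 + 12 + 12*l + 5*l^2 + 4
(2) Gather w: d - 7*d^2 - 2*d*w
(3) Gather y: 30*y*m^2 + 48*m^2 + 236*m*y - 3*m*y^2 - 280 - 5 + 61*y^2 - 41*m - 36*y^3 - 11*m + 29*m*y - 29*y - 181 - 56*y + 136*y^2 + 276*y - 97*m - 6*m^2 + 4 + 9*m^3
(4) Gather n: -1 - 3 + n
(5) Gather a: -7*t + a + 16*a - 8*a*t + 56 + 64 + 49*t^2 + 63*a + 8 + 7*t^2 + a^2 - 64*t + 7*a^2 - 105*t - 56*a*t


(1) = 5*l^2 + 22*l + 21
(2) = -7*d^2 - 2*d*w + d
(3) = 9*m^3 + 42*m^2 - 149*m - 36*y^3 + y^2*(197 - 3*m) + y*(30*m^2 + 265*m + 191) - 462
(4) = n - 4
(5) = 8*a^2 + a*(80 - 64*t) + 56*t^2 - 176*t + 128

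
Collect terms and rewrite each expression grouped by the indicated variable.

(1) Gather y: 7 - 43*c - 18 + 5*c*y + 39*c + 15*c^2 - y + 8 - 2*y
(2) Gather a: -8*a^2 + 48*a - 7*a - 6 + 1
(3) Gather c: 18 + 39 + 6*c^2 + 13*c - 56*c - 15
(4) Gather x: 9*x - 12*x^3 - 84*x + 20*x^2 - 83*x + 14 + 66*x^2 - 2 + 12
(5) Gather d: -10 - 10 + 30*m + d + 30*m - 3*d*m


(1) = 15*c^2 - 4*c + y*(5*c - 3) - 3
(2) = -8*a^2 + 41*a - 5
(3) = 6*c^2 - 43*c + 42
(4) = -12*x^3 + 86*x^2 - 158*x + 24
(5) = d*(1 - 3*m) + 60*m - 20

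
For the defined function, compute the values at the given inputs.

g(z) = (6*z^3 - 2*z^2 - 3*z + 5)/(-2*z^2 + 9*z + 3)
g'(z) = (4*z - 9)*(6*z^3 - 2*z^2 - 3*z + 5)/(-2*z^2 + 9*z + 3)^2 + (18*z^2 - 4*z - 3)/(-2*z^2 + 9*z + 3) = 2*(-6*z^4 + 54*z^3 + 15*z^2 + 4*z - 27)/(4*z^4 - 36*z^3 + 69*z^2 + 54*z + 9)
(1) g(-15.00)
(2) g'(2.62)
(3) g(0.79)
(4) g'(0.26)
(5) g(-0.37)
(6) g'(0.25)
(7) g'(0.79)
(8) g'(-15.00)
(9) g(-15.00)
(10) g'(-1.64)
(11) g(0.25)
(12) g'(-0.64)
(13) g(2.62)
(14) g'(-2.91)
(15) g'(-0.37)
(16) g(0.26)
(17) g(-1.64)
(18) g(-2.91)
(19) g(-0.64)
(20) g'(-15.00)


(1) = 35.48
(2) = 9.38
(3) = 0.49
(4) = -1.77
(5) = -9.16
(6) = -1.85
(7) = 0.25
(8) = -2.85
(9) = 35.48
(10) = -1.87
(11) = 0.82
(12) = -6.02
(13) = 7.11
(14) = -2.08
(15) = -160.59
(16) = 0.81
(17) = 1.28
(18) = 3.76
(19) = -1.27
(20) = -2.85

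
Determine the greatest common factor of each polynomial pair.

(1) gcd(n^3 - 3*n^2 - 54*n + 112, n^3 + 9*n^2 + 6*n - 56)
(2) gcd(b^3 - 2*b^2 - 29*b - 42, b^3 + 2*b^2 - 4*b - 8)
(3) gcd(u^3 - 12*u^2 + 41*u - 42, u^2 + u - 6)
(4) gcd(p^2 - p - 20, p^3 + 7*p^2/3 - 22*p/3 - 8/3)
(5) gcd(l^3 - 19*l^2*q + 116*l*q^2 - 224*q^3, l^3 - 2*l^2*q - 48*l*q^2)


(1) = gcd((n - 8)*(n - 2)*(n + 7), (n - 2)*(n + 4)*(n + 7)) = n^2 + 5*n - 14
(2) = b + 2
(3) = gcd((u - 7)*(u - 3)*(u - 2), (u - 2)*(u + 3)) = u - 2
(4) = gcd((p - 5)*(p + 4), (p - 2)*(p + 1/3)*(p + 4)) = p + 4
(5) = -l + 8*q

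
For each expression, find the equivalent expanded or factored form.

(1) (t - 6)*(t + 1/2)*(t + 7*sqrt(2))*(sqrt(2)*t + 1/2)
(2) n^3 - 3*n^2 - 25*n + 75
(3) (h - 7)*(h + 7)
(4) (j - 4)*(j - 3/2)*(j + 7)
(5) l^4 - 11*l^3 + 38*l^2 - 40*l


(1) = sqrt(2)*t^4 - 11*sqrt(2)*t^3/2 + 29*t^3/2 - 319*t^2/4 + sqrt(2)*t^2/2 - 87*t/2 - 77*sqrt(2)*t/4 - 21*sqrt(2)/2
(2) = (n - 5)*(n - 3)*(n + 5)
(3) = h^2 - 49
(4) = j^3 + 3*j^2/2 - 65*j/2 + 42
(5) = l*(l - 5)*(l - 4)*(l - 2)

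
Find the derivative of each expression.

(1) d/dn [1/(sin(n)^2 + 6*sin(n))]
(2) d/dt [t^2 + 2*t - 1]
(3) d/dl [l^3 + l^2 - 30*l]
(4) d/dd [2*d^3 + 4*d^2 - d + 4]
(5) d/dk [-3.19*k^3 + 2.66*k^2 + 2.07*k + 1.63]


(1) = -2*(sin(n) + 3)*cos(n)/((sin(n) + 6)^2*sin(n)^2)
(2) = 2*t + 2
(3) = 3*l^2 + 2*l - 30
(4) = 6*d^2 + 8*d - 1
(5) = -9.57*k^2 + 5.32*k + 2.07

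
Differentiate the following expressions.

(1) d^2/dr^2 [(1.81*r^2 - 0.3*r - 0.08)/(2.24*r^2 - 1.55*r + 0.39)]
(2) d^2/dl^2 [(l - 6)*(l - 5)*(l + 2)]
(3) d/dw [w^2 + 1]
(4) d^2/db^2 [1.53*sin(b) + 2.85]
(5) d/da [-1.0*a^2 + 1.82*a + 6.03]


(1) = (9.55808*r^3 - 11.895744*r^2 + 3.23904*r - 0.056722)/(11.239424*r^6 - 23.33184*r^5 + 22.015392*r^4 - 11.848355*r^3 + 3.833037*r^2 - 0.707265*r + 0.059319)
(2) = 6*l - 18
(3) = 2*w
(4) = -1.53*sin(b)
(5) = 1.82 - 2.0*a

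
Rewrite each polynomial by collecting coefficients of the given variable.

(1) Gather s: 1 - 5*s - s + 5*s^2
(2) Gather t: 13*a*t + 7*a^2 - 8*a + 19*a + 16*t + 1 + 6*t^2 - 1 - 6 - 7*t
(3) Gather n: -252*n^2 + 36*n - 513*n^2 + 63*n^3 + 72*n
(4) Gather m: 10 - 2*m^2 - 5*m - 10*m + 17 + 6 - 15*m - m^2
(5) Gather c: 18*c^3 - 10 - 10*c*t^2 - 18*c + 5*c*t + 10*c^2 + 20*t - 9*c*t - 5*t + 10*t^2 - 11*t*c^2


(1) = 5*s^2 - 6*s + 1
(2) = 7*a^2 + 11*a + 6*t^2 + t*(13*a + 9) - 6
(3) = 63*n^3 - 765*n^2 + 108*n
(4) = -3*m^2 - 30*m + 33
(5) = 18*c^3 + c^2*(10 - 11*t) + c*(-10*t^2 - 4*t - 18) + 10*t^2 + 15*t - 10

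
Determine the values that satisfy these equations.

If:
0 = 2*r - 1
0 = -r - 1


Then:
No Solution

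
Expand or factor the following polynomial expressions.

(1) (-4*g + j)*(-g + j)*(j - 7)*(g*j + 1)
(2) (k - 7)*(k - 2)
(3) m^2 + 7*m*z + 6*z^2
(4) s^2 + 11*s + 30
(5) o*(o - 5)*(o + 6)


(1) = 4*g^3*j^2 - 28*g^3*j - 5*g^2*j^3 + 35*g^2*j^2 + 4*g^2*j - 28*g^2 + g*j^4 - 7*g*j^3 - 5*g*j^2 + 35*g*j + j^3 - 7*j^2
(2) = k^2 - 9*k + 14
(3) = (m + z)*(m + 6*z)
(4) = (s + 5)*(s + 6)
(5) = o^3 + o^2 - 30*o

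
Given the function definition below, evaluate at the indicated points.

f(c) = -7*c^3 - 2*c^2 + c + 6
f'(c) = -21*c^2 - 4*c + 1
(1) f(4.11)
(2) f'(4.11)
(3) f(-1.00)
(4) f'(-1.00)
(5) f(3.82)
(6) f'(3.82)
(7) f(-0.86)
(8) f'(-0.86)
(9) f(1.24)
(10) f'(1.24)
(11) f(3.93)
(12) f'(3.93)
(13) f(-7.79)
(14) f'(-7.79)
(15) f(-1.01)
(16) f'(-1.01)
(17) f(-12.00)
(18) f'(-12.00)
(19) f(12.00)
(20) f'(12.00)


(1) = -509.66
(2) = -370.17
(3) = 10.00
(4) = -16.00
(5) = -409.57
(6) = -320.72
(7) = 8.11
(8) = -11.09
(9) = -9.18
(10) = -36.25
(11) = -445.85
(12) = -339.06
(13) = 3185.95
(14) = -1242.21
(15) = 10.16
(16) = -16.38
(17) = 11802.00
(18) = -2975.00
(19) = -12366.00
(20) = -3071.00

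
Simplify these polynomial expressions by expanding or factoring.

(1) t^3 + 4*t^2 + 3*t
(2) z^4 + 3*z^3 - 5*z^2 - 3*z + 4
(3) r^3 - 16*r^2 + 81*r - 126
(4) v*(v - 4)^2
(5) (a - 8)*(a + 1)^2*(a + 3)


(1) = t*(t + 1)*(t + 3)
(2) = (z - 1)^2*(z + 1)*(z + 4)
(3) = (r - 7)*(r - 6)*(r - 3)
(4) = v^3 - 8*v^2 + 16*v
(5) = a^4 - 3*a^3 - 33*a^2 - 53*a - 24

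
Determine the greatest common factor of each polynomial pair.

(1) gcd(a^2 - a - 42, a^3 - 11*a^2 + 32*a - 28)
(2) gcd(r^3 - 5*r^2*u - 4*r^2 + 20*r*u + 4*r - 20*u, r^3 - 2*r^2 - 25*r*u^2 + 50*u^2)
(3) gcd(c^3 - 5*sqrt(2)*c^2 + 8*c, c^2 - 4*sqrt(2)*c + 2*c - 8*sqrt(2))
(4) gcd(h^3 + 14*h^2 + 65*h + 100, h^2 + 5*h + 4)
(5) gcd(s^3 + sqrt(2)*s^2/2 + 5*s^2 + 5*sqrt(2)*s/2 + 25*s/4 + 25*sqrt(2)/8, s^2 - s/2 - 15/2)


(1) = gcd((a - 7)*(a + 6), (a - 7)*(a - 2)^2) = a - 7
(2) = r^2 - 5*r*u - 2*r + 10*u
(3) = gcd(c*(c - 4*sqrt(2))*(c - sqrt(2)), (c + 2)*(c - 4*sqrt(2))) = c - 4*sqrt(2)
(4) = gcd((h + 4)*(h + 5)^2, (h + 1)*(h + 4)) = h + 4
(5) = gcd((s + 5/2)^2*(s + sqrt(2)/2), (s - 3)*(s + 5/2)) = s + 5/2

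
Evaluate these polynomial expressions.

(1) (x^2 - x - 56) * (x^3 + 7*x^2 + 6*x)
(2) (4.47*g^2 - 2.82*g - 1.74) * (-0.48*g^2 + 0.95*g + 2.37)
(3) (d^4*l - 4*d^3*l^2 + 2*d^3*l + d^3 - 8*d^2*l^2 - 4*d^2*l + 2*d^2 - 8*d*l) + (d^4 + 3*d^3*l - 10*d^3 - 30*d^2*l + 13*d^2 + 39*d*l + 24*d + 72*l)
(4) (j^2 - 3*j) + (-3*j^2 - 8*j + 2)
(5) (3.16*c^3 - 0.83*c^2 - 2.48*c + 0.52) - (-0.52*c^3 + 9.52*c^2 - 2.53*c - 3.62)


(1) = x^5 + 6*x^4 - 57*x^3 - 398*x^2 - 336*x
(2) = -2.1456*g^4 + 5.6001*g^3 + 8.7501*g^2 - 8.3364*g - 4.1238
(3) = d^4*l + d^4 - 4*d^3*l^2 + 5*d^3*l - 9*d^3 - 8*d^2*l^2 - 34*d^2*l + 15*d^2 + 31*d*l + 24*d + 72*l
(4) = -2*j^2 - 11*j + 2
(5) = 3.68*c^3 - 10.35*c^2 + 0.05*c + 4.14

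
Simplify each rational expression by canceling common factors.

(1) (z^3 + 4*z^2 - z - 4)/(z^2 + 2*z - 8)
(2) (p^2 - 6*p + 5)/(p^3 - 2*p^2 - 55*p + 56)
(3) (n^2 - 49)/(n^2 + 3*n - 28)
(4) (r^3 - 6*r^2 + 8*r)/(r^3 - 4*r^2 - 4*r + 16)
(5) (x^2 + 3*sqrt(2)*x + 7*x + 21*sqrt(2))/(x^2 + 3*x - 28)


(1) = (z^2 - 1)/(z - 2)
(2) = (p - 5)/(p^2 - p - 56)
(3) = (n - 7)/(n - 4)
(4) = r/(r + 2)
(5) = (x + 3*sqrt(2))/(x - 4)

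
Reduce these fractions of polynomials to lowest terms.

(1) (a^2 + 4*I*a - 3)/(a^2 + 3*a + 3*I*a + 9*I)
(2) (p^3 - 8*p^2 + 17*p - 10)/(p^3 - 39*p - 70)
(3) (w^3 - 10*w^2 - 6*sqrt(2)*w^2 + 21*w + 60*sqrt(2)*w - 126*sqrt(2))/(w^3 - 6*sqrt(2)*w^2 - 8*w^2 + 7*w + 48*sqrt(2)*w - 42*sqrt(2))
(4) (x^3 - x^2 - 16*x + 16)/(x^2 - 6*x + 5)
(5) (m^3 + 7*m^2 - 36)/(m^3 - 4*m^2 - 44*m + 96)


(1) = (a + I)/(a + 3)
(2) = (p^3 - 8*p^2 + 17*p - 10)/(p^3 - 39*p - 70)
(3) = (w - 3)/(w - 1)
(4) = (x^2 - 16)/(x - 5)
(5) = (m + 3)/(m - 8)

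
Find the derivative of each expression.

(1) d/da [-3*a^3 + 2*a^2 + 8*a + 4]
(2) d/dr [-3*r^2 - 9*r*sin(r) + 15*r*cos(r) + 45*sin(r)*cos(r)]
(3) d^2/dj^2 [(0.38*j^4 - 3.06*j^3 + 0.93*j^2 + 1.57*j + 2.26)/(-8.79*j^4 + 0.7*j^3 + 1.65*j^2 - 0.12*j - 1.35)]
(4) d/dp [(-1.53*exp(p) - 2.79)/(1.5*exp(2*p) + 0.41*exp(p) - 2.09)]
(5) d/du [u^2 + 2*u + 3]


(1) = -9*a^2 + 4*a + 8
(2) = -15*r*sin(r) - 9*r*cos(r) - 6*r - 9*sin(r) + 15*cos(r) + 45*cos(2*r)
(3) = (468.180012*j^9 - 464.201658*j^8 - 1150.227756*j^7 - 3329.865642*j^6 - 310.684542*j^5 + 879.907524*j^4 + 312.558786*j^3 + 250.47189*j^2 + 2.34873*j - 13.014558)/(679.151439*j^12 - 162.25461*j^11 - 369.535995*j^10 + 88.386776*j^9 + 377.85627*j^8 - 65.82267*j^7 - 118.774647*j^6 + 18.84924*j^5 + 58.33377*j^4 - 5.429322*j^3 - 8.963055*j^2 + 0.6561*j + 2.460375)
(4) = (2.295*exp(2*p) + 8.37*exp(p) + 4.3416)*exp(p)/(2.25*exp(4*p) + 1.23*exp(3*p) - 6.1019*exp(2*p) - 1.7138*exp(p) + 4.3681)
(5) = 2*u + 2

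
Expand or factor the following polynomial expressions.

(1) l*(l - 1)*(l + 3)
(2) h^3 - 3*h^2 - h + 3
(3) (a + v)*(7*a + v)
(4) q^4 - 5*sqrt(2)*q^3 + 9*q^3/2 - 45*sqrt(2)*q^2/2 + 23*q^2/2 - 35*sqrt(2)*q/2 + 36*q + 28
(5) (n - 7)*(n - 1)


(1) = l^3 + 2*l^2 - 3*l
(2) = (h - 3)*(h - 1)*(h + 1)
(3) = 7*a^2 + 8*a*v + v^2
(4) = (q + 1)*(q + 7/2)*(q - 4*sqrt(2))*(q - sqrt(2))
(5) = n^2 - 8*n + 7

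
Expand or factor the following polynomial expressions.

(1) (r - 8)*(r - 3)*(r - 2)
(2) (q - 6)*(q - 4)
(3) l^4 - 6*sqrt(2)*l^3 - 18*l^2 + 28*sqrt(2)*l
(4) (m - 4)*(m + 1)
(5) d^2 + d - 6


(1) = r^3 - 13*r^2 + 46*r - 48
(2) = q^2 - 10*q + 24
(3) = l*(l - 7*sqrt(2))*(l - sqrt(2))*(l + 2*sqrt(2))
(4) = m^2 - 3*m - 4
(5) = (d - 2)*(d + 3)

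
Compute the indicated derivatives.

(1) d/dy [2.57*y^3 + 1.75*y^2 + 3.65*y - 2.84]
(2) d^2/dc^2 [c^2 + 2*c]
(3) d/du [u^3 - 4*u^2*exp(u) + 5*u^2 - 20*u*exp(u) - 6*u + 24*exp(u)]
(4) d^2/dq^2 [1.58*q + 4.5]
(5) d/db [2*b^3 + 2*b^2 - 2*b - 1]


(1) = 7.71*y^2 + 3.5*y + 3.65
(2) = 2
(3) = -4*u^2*exp(u) + 3*u^2 - 28*u*exp(u) + 10*u + 4*exp(u) - 6
(4) = 0
(5) = 6*b^2 + 4*b - 2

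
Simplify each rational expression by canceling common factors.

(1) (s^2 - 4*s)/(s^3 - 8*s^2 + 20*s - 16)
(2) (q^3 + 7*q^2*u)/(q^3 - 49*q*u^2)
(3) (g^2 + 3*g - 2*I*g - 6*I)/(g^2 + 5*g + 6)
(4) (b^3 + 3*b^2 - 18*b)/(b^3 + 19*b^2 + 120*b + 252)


(1) = s/(s^2 - 4*s + 4)
(2) = q/(q - 7*u)
(3) = (g - 2*I)/(g + 2)
(4) = (b^2 - 3*b)/(b^2 + 13*b + 42)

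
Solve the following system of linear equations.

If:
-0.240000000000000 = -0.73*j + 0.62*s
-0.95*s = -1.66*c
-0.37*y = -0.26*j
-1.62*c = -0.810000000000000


Then:
c = 0.50
j = 1.07
s = 0.87
y = 0.75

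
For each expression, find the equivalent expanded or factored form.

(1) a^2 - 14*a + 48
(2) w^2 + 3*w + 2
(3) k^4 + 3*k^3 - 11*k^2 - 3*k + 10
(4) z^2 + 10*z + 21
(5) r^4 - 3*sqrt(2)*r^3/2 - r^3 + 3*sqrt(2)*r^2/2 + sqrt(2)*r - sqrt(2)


(1) = (a - 8)*(a - 6)
(2) = (w + 1)*(w + 2)
(3) = (k - 2)*(k - 1)*(k + 1)*(k + 5)
(4) = (z + 3)*(z + 7)
(5) = (r - 1)*(r - sqrt(2))^2*(r + sqrt(2)/2)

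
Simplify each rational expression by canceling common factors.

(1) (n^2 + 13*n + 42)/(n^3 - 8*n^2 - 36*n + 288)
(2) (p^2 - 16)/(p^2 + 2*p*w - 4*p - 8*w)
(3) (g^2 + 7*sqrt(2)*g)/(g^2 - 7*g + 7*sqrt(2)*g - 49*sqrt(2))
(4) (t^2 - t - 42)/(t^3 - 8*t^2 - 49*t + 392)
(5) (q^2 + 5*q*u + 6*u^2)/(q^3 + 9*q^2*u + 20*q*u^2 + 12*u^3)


(1) = (n + 7)/(n^2 - 14*n + 48)
(2) = (p + 4)/(p + 2*w)
(3) = g/(g - 7)
(4) = (t + 6)/(t^2 - t - 56)
(5) = (q + 3*u)/(q^2 + 7*q*u + 6*u^2)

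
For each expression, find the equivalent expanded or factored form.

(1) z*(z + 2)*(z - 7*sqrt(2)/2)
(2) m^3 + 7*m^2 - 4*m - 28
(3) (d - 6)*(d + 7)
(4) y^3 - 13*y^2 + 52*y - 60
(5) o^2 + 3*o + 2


(1) = z^3 - 7*sqrt(2)*z^2/2 + 2*z^2 - 7*sqrt(2)*z
(2) = (m - 2)*(m + 2)*(m + 7)
(3) = d^2 + d - 42
(4) = (y - 6)*(y - 5)*(y - 2)
(5) = (o + 1)*(o + 2)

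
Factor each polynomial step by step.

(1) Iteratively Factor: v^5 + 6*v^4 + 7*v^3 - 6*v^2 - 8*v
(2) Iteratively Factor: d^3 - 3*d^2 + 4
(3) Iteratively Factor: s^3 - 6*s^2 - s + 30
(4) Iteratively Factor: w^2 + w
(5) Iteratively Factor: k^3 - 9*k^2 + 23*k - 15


(1) = (v + 1)*(v^4 + 5*v^3 + 2*v^2 - 8*v) = (v + 1)*(v + 2)*(v^3 + 3*v^2 - 4*v) = (v + 1)*(v + 2)*(v + 4)*(v^2 - v) = (v - 1)*(v + 1)*(v + 2)*(v + 4)*(v)
(2) = (d + 1)*(d^2 - 4*d + 4) = (d - 2)*(d + 1)*(d - 2)
(3) = (s - 3)*(s^2 - 3*s - 10) = (s - 3)*(s + 2)*(s - 5)
(4) = (w)*(w + 1)
(5) = (k - 1)*(k^2 - 8*k + 15) = (k - 3)*(k - 1)*(k - 5)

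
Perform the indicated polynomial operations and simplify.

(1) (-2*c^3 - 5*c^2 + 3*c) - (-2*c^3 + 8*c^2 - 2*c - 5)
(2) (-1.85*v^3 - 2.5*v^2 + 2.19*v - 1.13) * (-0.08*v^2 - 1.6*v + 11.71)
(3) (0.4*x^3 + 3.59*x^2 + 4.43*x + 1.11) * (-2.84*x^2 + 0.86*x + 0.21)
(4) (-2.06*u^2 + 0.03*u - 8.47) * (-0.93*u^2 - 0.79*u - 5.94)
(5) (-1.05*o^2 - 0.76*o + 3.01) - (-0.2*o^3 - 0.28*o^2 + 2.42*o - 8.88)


(1) = -13*c^2 + 5*c + 5
(2) = 0.148*v^5 + 3.16*v^4 - 17.8387*v^3 - 32.6886*v^2 + 27.4529*v - 13.2323
(3) = -1.136*x^5 - 9.8516*x^4 - 9.4098*x^3 + 1.4113*x^2 + 1.8849*x + 0.2331
(4) = 1.9158*u^4 + 1.5995*u^3 + 20.0898*u^2 + 6.5131*u + 50.3118
(5) = 0.2*o^3 - 0.77*o^2 - 3.18*o + 11.89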